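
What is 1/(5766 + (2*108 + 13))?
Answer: 1/5995 ≈ 0.00016681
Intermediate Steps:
1/(5766 + (2*108 + 13)) = 1/(5766 + (216 + 13)) = 1/(5766 + 229) = 1/5995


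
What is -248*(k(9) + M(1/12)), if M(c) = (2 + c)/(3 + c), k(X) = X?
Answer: -88784/37 ≈ -2399.6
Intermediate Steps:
M(c) = (2 + c)/(3 + c)
-248*(k(9) + M(1/12)) = -248*(9 + (2 + 1/12)/(3 + 1/12)) = -248*(9 + (25/12)/(37/12)) = -248*(9 + (12/37)*(25/12)) = -248*(9 + 25/37) = -248*358/37 = -88784/37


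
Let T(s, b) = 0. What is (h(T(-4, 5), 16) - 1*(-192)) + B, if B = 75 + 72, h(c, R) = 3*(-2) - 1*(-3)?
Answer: 336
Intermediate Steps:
h(c, R) = -3 (h(c, R) = -6 + 3 = -3)
B = 147
(h(T(-4, 5), 16) - 1*(-192)) + B = (-3 - 1*(-192)) + 147 = (-3 + 192) + 147 = 189 + 147 = 336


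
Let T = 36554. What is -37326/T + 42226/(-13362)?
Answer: -510569804/122108637 ≈ -4.1813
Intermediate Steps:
-37326/T + 42226/(-13362) = -37326/36554 + 42226/(-13362) = -37326*1/36554 + 42226*(-1/13362) = -18663/18277 - 21113/6681 = -510569804/122108637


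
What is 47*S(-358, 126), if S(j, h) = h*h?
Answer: 746172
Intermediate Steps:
S(j, h) = h²
47*S(-358, 126) = 47*126² = 47*15876 = 746172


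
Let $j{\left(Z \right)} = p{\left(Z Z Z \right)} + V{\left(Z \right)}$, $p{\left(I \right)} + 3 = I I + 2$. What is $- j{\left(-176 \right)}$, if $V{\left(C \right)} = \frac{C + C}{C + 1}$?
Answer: $- \frac{5201325771980977}{175} \approx -2.9722 \cdot 10^{13}$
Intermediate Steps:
$V{\left(C \right)} = \frac{2 C}{1 + C}$
$p{\left(I \right)} = -1 + I^{2}$ ($p{\left(I \right)} = -3 + \left(I I + 2\right) = -3 + \left(I^{2} + 2\right) = -3 + \left(2 + I^{2}\right) = -1 + I^{2}$)
$j{\left(Z \right)} = -1 + Z^{6} + \frac{2 Z}{1 + Z}$ ($j{\left(Z \right)} = \left(-1 + \left(Z Z Z\right)^{2}\right) + \frac{2 Z}{1 + Z} = \left(-1 + \left(Z^{2} Z\right)^{2}\right) + \frac{2 Z}{1 + Z} = \left(-1 + \left(Z^{3}\right)^{2}\right) + \frac{2 Z}{1 + Z} = \left(-1 + Z^{6}\right) + \frac{2 Z}{1 + Z} = -1 + Z^{6} + \frac{2 Z}{1 + Z}$)
$- j{\left(-176 \right)} = - \frac{-1 - 176 + \left(-176\right)^{6} + \left(-176\right)^{7}}{1 - 176} = - \frac{-1 - 176 + 29721861554176 - 5231047633534976}{-175} = - \frac{\left(-1\right) \left(-5201325771980977\right)}{175} = \left(-1\right) \frac{5201325771980977}{175} = - \frac{5201325771980977}{175}$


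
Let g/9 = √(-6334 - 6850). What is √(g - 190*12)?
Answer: 2*√(-570 + 18*I*√206) ≈ 10.565 + 48.904*I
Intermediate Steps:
g = 72*I*√206 (g = 9*√(-6334 - 6850) = 9*√(-13184) = 9*(8*I*√206) = 72*I*√206 ≈ 1033.4*I)
√(g - 190*12) = √(72*I*√206 - 190*12) = √(72*I*√206 - 2280) = √(-2280 + 72*I*√206)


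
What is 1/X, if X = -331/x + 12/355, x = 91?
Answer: -32305/116413 ≈ -0.27750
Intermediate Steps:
X = -116413/32305 (X = -331/91 + 12/355 = -116413/32305 ≈ -3.6036)
1/X = 1/(-116413/32305) = -32305/116413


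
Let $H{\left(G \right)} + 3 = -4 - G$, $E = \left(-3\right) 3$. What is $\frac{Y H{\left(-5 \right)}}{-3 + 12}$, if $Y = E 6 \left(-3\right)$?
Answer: $-36$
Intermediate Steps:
$E = -9$
$Y = 162$ ($Y = \left(-9\right) 6 \left(-3\right) = \left(-54\right) \left(-3\right) = 162$)
$H{\left(G \right)} = -7 - G$ ($H{\left(G \right)} = -3 - \left(4 + G\right) = -7 - G$)
$\frac{Y H{\left(-5 \right)}}{-3 + 12} = \frac{162 \left(-7 - -5\right)}{-3 + 12} = \frac{162 \left(-7 + 5\right)}{9} = 162 \left(-2\right) \frac{1}{9} = \left(-324\right) \frac{1}{9} = -36$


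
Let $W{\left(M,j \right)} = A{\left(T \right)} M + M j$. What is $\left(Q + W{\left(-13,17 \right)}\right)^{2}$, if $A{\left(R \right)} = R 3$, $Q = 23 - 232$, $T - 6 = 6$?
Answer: $806404$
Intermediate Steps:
$T = 12$ ($T = 6 + 6 = 12$)
$Q = -209$ ($Q = 23 - 232 = -209$)
$A{\left(R \right)} = 3 R$
$W{\left(M,j \right)} = 36 M + M j$ ($W{\left(M,j \right)} = 3 \cdot 12 M + M j = 36 M + M j$)
$\left(Q + W{\left(-13,17 \right)}\right)^{2} = \left(-209 - 13 \left(36 + 17\right)\right)^{2} = \left(-209 - 689\right)^{2} = \left(-898\right)^{2} = 806404$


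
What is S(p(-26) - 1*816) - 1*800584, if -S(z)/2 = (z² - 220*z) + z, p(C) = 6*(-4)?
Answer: -2579704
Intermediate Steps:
p(C) = -24
S(z) = -2*z² + 438*z (S(z) = -2*((z² - 220*z) + z) = -2*(z² - 219*z) = -2*z² + 438*z)
S(p(-26) - 1*816) - 1*800584 = 2*(-24 - 1*816)*(219 - (-24 - 1*816)) - 1*800584 = 2*(-24 - 816)*(219 - (-24 - 816)) - 800584 = 2*(-840)*(219 - 1*(-840)) - 800584 = 2*(-840)*(219 + 840) - 800584 = 2*(-840)*1059 - 800584 = -1779120 - 800584 = -2579704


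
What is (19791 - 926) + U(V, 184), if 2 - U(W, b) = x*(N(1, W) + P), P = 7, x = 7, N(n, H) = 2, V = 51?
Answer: 18804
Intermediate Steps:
U(W, b) = -61 (U(W, b) = 2 - 7*(2 + 7) = 2 - 7*9 = 2 - 1*63 = 2 - 63 = -61)
(19791 - 926) + U(V, 184) = (19791 - 926) - 61 = 18865 - 61 = 18804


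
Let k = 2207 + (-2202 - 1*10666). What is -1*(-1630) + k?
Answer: -9031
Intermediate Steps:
k = -10661 (k = 2207 + (-2202 - 10666) = 2207 - 12868 = -10661)
-1*(-1630) + k = -1*(-1630) - 10661 = 1630 - 10661 = -9031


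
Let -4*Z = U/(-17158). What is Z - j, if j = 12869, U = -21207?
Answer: -883246415/68632 ≈ -12869.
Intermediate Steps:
Z = -21207/68632 (Z = -(-21207)/(4*(-17158)) = -(-21207)*(-1)/(4*17158) = -1/4*21207/17158 = -21207/68632 ≈ -0.30900)
Z - j = -21207/68632 - 1*12869 = -21207/68632 - 12869 = -883246415/68632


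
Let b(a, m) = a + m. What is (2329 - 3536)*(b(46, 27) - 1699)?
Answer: 1962582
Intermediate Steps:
(2329 - 3536)*(b(46, 27) - 1699) = (2329 - 3536)*((46 + 27) - 1699) = -1207*(73 - 1699) = -1207*(-1626) = 1962582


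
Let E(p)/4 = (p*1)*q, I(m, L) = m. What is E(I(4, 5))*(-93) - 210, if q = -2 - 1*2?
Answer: 5742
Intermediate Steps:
q = -4 (q = -2 - 2 = -4)
E(p) = -16*p (E(p) = 4*((p*1)*(-4)) = 4*(p*(-4)) = 4*(-4*p) = -16*p)
E(I(4, 5))*(-93) - 210 = -16*4*(-93) - 210 = -64*(-93) - 210 = 5952 - 210 = 5742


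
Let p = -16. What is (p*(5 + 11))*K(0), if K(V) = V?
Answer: 0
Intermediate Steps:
(p*(5 + 11))*K(0) = -16*(5 + 11)*0 = -16*16*0 = -256*0 = 0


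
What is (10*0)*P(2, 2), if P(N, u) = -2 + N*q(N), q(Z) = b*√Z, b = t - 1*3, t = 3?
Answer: 0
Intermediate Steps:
b = 0 (b = 3 - 1*3 = 3 - 3 = 0)
q(Z) = 0 (q(Z) = 0*√Z = 0)
P(N, u) = -2 (P(N, u) = -2 + N*0 = -2 + 0 = -2)
(10*0)*P(2, 2) = (10*0)*(-2) = 0*(-2) = 0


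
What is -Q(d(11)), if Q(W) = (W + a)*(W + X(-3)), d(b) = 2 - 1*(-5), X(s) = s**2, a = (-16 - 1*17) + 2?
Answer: 384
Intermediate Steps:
a = -31 (a = (-16 - 17) + 2 = -33 + 2 = -31)
d(b) = 7 (d(b) = 2 + 5 = 7)
Q(W) = (-31 + W)*(9 + W) (Q(W) = (W - 31)*(W + (-3)**2) = (-31 + W)*(W + 9) = (-31 + W)*(9 + W))
-Q(d(11)) = -(-279 + 7**2 - 22*7) = -(-279 + 49 - 154) = -1*(-384) = 384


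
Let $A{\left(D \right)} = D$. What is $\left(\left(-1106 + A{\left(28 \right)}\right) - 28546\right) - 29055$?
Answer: $-58679$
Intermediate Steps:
$\left(\left(-1106 + A{\left(28 \right)}\right) - 28546\right) - 29055 = \left(\left(-1106 + 28\right) - 28546\right) - 29055 = \left(-1078 - 28546\right) - 29055 = -29624 - 29055 = -58679$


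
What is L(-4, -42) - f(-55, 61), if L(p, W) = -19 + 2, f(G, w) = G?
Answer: 38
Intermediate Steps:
L(p, W) = -17
L(-4, -42) - f(-55, 61) = -17 - 1*(-55) = -17 + 55 = 38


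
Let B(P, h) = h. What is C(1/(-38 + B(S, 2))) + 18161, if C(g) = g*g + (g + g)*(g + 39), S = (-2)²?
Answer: 7844617/432 ≈ 18159.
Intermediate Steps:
S = 4
C(g) = g² + 2*g*(39 + g) (C(g) = g² + (2*g)*(39 + g) = g² + 2*g*(39 + g))
C(1/(-38 + B(S, 2))) + 18161 = 3*(26 + 1/(-38 + 2))/(-38 + 2) + 18161 = 3*(26 + 1/(-36))/(-36) + 18161 = 3*(-1/36)*(26 - 1/36) + 18161 = 3*(-1/36)*(935/36) + 18161 = -935/432 + 18161 = 7844617/432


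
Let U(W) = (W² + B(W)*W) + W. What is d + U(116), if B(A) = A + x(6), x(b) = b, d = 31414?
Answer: 59138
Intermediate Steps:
B(A) = 6 + A (B(A) = A + 6 = 6 + A)
U(W) = W + W² + W*(6 + W) (U(W) = (W² + (6 + W)*W) + W = (W² + W*(6 + W)) + W = W + W² + W*(6 + W))
d + U(116) = 31414 + 116*(7 + 2*116) = 31414 + 116*(7 + 232) = 31414 + 116*239 = 31414 + 27724 = 59138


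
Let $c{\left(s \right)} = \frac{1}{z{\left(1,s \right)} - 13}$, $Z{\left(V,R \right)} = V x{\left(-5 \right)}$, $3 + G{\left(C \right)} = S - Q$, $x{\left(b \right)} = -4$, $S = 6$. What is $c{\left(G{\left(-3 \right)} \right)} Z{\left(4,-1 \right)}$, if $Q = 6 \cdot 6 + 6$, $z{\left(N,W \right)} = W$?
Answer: $\frac{4}{13} \approx 0.30769$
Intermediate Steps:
$Q = 42$ ($Q = 36 + 6 = 42$)
$G{\left(C \right)} = -39$ ($G{\left(C \right)} = -3 + \left(6 - 42\right) = -3 - 36 = -39$)
$Z{\left(V,R \right)} = - 4 V$ ($Z{\left(V,R \right)} = V \left(-4\right) = - 4 V$)
$c{\left(s \right)} = \frac{1}{-13 + s}$ ($c{\left(s \right)} = \frac{1}{s - 13} = \frac{1}{-13 + s}$)
$c{\left(G{\left(-3 \right)} \right)} Z{\left(4,-1 \right)} = \frac{\left(-4\right) 4}{-13 - 39} = \frac{1}{-52} \left(-16\right) = \left(- \frac{1}{52}\right) \left(-16\right) = \frac{4}{13}$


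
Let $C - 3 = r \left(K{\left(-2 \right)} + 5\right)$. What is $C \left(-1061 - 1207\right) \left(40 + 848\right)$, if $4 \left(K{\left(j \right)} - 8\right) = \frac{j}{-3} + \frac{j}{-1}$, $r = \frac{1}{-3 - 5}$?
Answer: $-2601396$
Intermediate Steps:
$r = - \frac{1}{8}$ ($r = \frac{1}{-8} = - \frac{1}{8} \approx -0.125$)
$K{\left(j \right)} = 8 - \frac{j}{3}$ ($K{\left(j \right)} = 8 + \frac{\frac{j}{-3} + \frac{j}{-1}}{4} = 8 + \frac{j \left(- \frac{1}{3}\right) + j \left(-1\right)}{4} = 8 + \frac{- \frac{j}{3} - j}{4} = 8 + \frac{\left(- \frac{4}{3}\right) j}{4} = 8 - \frac{j}{3}$)
$C = \frac{31}{24}$ ($C = 3 - \frac{\left(8 - - \frac{2}{3}\right) + 5}{8} = 3 - \frac{\left(8 + \frac{2}{3}\right) + 5}{8} = 3 - \frac{\frac{26}{3} + 5}{8} = 3 - \frac{41}{24} = \frac{31}{24} \approx 1.2917$)
$C \left(-1061 - 1207\right) \left(40 + 848\right) = \frac{31 \left(-1061 - 1207\right) \left(40 + 848\right)}{24} = \frac{31 \left(\left(-2268\right) 888\right)}{24} = \frac{31}{24} \left(-2013984\right) = -2601396$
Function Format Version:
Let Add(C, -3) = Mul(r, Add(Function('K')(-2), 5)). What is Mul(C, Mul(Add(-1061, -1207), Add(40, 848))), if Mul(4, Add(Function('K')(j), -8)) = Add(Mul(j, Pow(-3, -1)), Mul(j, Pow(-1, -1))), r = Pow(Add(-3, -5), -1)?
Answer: -2601396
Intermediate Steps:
r = Rational(-1, 8) (r = Pow(-8, -1) = Rational(-1, 8) ≈ -0.12500)
Function('K')(j) = Add(8, Mul(Rational(-1, 3), j)) (Function('K')(j) = Add(8, Mul(Rational(1, 4), Add(Mul(j, Pow(-3, -1)), Mul(j, Pow(-1, -1))))) = Add(8, Mul(Rational(1, 4), Add(Mul(j, Rational(-1, 3)), Mul(j, -1)))) = Add(8, Mul(Rational(1, 4), Add(Mul(Rational(-1, 3), j), Mul(-1, j)))) = Add(8, Mul(Rational(1, 4), Mul(Rational(-4, 3), j))) = Add(8, Mul(Rational(-1, 3), j)))
C = Rational(31, 24) (C = Add(3, Mul(Rational(-1, 8), Add(Add(8, Mul(Rational(-1, 3), -2)), 5))) = Add(3, Mul(Rational(-1, 8), Add(Add(8, Rational(2, 3)), 5))) = Add(3, Mul(Rational(-1, 8), Add(Rational(26, 3), 5))) = Add(3, Mul(Rational(-1, 8), Rational(41, 3))) = Add(3, Rational(-41, 24)) = Rational(31, 24) ≈ 1.2917)
Mul(C, Mul(Add(-1061, -1207), Add(40, 848))) = Mul(Rational(31, 24), Mul(Add(-1061, -1207), Add(40, 848))) = Mul(Rational(31, 24), Mul(-2268, 888)) = Mul(Rational(31, 24), -2013984) = -2601396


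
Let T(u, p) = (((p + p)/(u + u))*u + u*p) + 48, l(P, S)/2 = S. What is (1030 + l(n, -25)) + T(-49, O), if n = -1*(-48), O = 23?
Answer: -76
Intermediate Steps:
n = 48
l(P, S) = 2*S
T(u, p) = 48 + p + p*u (T(u, p) = (((2*p)/((2*u)))*u + p*u) + 48 = (((2*p)*(1/(2*u)))*u + p*u) + 48 = ((p/u)*u + p*u) + 48 = (p + p*u) + 48 = 48 + p + p*u)
(1030 + l(n, -25)) + T(-49, O) = (1030 + 2*(-25)) + (48 + 23 + 23*(-49)) = (1030 - 50) + (48 + 23 - 1127) = 980 - 1056 = -76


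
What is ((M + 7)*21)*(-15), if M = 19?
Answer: -8190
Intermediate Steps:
((M + 7)*21)*(-15) = ((19 + 7)*21)*(-15) = (26*21)*(-15) = 546*(-15) = -8190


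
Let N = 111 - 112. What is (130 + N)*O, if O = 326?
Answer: 42054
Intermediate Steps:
N = -1
(130 + N)*O = (130 - 1)*326 = 129*326 = 42054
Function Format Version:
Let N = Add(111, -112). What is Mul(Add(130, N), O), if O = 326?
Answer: 42054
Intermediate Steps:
N = -1
Mul(Add(130, N), O) = Mul(Add(130, -1), 326) = Mul(129, 326) = 42054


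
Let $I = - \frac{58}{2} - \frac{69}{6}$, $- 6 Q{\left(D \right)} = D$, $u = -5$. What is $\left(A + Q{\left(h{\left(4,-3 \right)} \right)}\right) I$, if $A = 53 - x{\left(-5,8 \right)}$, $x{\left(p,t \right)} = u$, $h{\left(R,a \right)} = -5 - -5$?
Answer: $-2349$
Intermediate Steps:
$h{\left(R,a \right)} = 0$ ($h{\left(R,a \right)} = -5 + 5 = 0$)
$x{\left(p,t \right)} = -5$
$Q{\left(D \right)} = - \frac{D}{6}$
$A = 58$ ($A = 53 - -5 = 53 + 5 = 58$)
$I = - \frac{81}{2}$ ($I = \left(-58\right) \frac{1}{2} - \frac{23}{2} = -29 - \frac{23}{2} = - \frac{81}{2} \approx -40.5$)
$\left(A + Q{\left(h{\left(4,-3 \right)} \right)}\right) I = \left(58 - 0\right) \left(- \frac{81}{2}\right) = \left(58 + 0\right) \left(- \frac{81}{2}\right) = 58 \left(- \frac{81}{2}\right) = -2349$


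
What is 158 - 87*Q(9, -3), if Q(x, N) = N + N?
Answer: 680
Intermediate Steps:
Q(x, N) = 2*N
158 - 87*Q(9, -3) = 158 - 174*(-3) = 158 - 87*(-6) = 158 + 522 = 680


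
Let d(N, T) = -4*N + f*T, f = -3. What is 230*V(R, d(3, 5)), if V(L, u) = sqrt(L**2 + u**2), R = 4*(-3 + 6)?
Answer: 690*sqrt(97) ≈ 6795.7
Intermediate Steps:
R = 12 (R = 4*3 = 12)
d(N, T) = -4*N - 3*T
230*V(R, d(3, 5)) = 230*sqrt(12**2 + (-4*3 - 3*5)**2) = 230*sqrt(144 + (-12 - 15)**2) = 230*sqrt(144 + (-27)**2) = 230*sqrt(144 + 729) = 230*sqrt(873) = 230*(3*sqrt(97)) = 690*sqrt(97)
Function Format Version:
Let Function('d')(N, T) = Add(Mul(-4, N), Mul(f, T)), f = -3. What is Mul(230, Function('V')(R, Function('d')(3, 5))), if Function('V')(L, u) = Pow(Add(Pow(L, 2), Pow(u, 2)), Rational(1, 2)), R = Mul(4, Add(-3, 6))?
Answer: Mul(690, Pow(97, Rational(1, 2))) ≈ 6795.7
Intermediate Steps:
R = 12 (R = Mul(4, 3) = 12)
Function('d')(N, T) = Add(Mul(-4, N), Mul(-3, T))
Mul(230, Function('V')(R, Function('d')(3, 5))) = Mul(230, Pow(Add(Pow(12, 2), Pow(Add(Mul(-4, 3), Mul(-3, 5)), 2)), Rational(1, 2))) = Mul(230, Pow(Add(144, Pow(Add(-12, -15), 2)), Rational(1, 2))) = Mul(230, Pow(Add(144, Pow(-27, 2)), Rational(1, 2))) = Mul(230, Pow(Add(144, 729), Rational(1, 2))) = Mul(230, Pow(873, Rational(1, 2))) = Mul(230, Mul(3, Pow(97, Rational(1, 2)))) = Mul(690, Pow(97, Rational(1, 2)))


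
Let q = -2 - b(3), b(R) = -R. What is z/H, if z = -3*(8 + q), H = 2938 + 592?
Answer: -27/3530 ≈ -0.0076487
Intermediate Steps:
H = 3530
q = 1 (q = -2 - (-1)*3 = -2 - 1*(-3) = -2 + 3 = 1)
z = -27 (z = -3*(8 + 1) = -3*9 = -27)
z/H = -27/3530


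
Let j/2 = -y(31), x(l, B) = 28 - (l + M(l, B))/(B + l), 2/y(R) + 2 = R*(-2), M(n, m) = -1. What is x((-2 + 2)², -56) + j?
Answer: 3141/112 ≈ 28.045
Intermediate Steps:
y(R) = 2/(-2 - 2*R) (y(R) = 2/(-2 + R*(-2)) = 2/(-2 - 2*R))
x(l, B) = 28 - (-1 + l)/(B + l) (x(l, B) = 28 - (l - 1)/(B + l) = 28 - (-1 + l)/(B + l))
j = 1/16 (j = 2*(-(-1)/(1 + 31)) = 2*(-(-1)/32) = 2*(-1*(-1/32)) = 2*(1/32) = 1/16 ≈ 0.062500)
x((-2 + 2)², -56) + j = (1 + 27*(-2 + 2)² + 28*(-56))/(-56 + (-2 + 2)²) + 1/16 = (1 + 27*0² - 1568)/(-56 + 0²) + 1/16 = (1 + 27*0 - 1568)/(-56 + 0) + 1/16 = (1 + 0 - 1568)/(-56) + 1/16 = -1/56*(-1567) + 1/16 = 1567/56 + 1/16 = 3141/112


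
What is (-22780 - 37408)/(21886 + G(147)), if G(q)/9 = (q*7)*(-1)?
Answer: -60188/12625 ≈ -4.7674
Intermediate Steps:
G(q) = -63*q (G(q) = 9*((q*7)*(-1)) = 9*((7*q)*(-1)) = 9*(-7*q) = -63*q)
(-22780 - 37408)/(21886 + G(147)) = (-22780 - 37408)/(21886 - 63*147) = -60188/(21886 - 9261) = -60188/12625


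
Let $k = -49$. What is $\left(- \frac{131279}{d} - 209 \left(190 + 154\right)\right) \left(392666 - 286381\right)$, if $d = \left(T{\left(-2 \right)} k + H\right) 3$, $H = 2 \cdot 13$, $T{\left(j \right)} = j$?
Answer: $- \frac{2856578474435}{372} \approx -7.679 \cdot 10^{9}$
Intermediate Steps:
$H = 26$
$d = 372$ ($d = \left(\left(-2\right) \left(-49\right) + 26\right) 3 = \left(98 + 26\right) 3 = 124 \cdot 3 = 372$)
$\left(- \frac{131279}{d} - 209 \left(190 + 154\right)\right) \left(392666 - 286381\right) = \left(- \frac{131279}{372} - 209 \left(190 + 154\right)\right) \left(392666 - 286381\right) = \left(\left(-131279\right) \frac{1}{372} - 71896\right) 106285 = \left(- \frac{131279}{372} - 71896\right) 106285 = \left(- \frac{26876591}{372}\right) 106285 = - \frac{2856578474435}{372}$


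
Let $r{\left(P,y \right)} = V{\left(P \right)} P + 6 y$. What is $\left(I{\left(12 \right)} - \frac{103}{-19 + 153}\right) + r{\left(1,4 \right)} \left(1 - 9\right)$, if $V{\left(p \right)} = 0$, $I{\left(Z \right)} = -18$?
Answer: $- \frac{28243}{134} \approx -210.77$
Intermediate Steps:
$r{\left(P,y \right)} = 6 y$ ($r{\left(P,y \right)} = 0 P + 6 y = 0 + 6 y = 6 y$)
$\left(I{\left(12 \right)} - \frac{103}{-19 + 153}\right) + r{\left(1,4 \right)} \left(1 - 9\right) = \left(-18 - \frac{103}{-19 + 153}\right) + 6 \cdot 4 \left(1 - 9\right) = \left(-18 - \frac{103}{134}\right) + 24 \left(-8\right) = \left(-18 - \frac{103}{134}\right) - 192 = - \frac{2515}{134} - 192 = - \frac{28243}{134}$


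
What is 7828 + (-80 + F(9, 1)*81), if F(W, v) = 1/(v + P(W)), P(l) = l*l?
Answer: 635417/82 ≈ 7749.0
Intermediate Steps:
P(l) = l²
F(W, v) = 1/(v + W²)
7828 + (-80 + F(9, 1)*81) = 7828 + (-80 + 81/(1 + 9²)) = 7828 + (-80 + 81/(1 + 81)) = 7828 + (-80 + 81/82) = 7828 - 6479/82 = 635417/82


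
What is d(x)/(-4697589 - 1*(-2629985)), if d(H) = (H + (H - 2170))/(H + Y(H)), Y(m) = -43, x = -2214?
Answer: -3299/2333291114 ≈ -1.4139e-6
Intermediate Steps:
d(H) = (-2170 + 2*H)/(-43 + H) (d(H) = (H + (H - 2170))/(H - 43) = (H + (-2170 + H))/(-43 + H) = (-2170 + 2*H)/(-43 + H))
d(x)/(-4697589 - 1*(-2629985)) = (2*(-1085 - 2214)/(-43 - 2214))/(-4697589 - 1*(-2629985)) = (2*(-3299)/(-2257))/(-4697589 + 2629985) = (2*(-1/2257)*(-3299))/(-2067604) = (6598/2257)*(-1/2067604) = -3299/2333291114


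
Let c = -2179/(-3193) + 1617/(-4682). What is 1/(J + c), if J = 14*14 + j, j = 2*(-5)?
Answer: 14949626/2785669433 ≈ 0.0053666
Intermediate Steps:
j = -10
c = 5038997/14949626 (c = -2179*(-1/3193) + 1617*(-1/4682) = 2179/3193 - 1617/4682 = 5038997/14949626 ≈ 0.33707)
J = 186 (J = 14*14 - 10 = 196 - 10 = 186)
1/(J + c) = 1/(186 + 5038997/14949626) = 1/(2785669433/14949626) = 14949626/2785669433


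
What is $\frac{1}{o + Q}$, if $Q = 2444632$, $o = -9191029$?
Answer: $- \frac{1}{6746397} \approx -1.4823 \cdot 10^{-7}$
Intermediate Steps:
$\frac{1}{o + Q} = \frac{1}{-9191029 + 2444632} = \frac{1}{-6746397} = - \frac{1}{6746397}$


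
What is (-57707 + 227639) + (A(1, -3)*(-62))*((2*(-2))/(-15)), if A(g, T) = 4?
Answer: 2547988/15 ≈ 1.6987e+5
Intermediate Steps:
(-57707 + 227639) + (A(1, -3)*(-62))*((2*(-2))/(-15)) = (-57707 + 227639) + (4*(-62))*((2*(-2))/(-15)) = 169932 - (-992)*(-1)/15 = 169932 - 248*4/15 = 169932 - 992/15 = 2547988/15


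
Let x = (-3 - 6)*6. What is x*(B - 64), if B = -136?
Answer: 10800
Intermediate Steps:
x = -54 (x = -9*6 = -54)
x*(B - 64) = -54*(-136 - 64) = -54*(-200) = 10800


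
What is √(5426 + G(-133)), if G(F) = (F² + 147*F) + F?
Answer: √3431 ≈ 58.575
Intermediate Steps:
G(F) = F² + 148*F
√(5426 + G(-133)) = √(5426 - 133*(148 - 133)) = √(5426 - 133*15) = √(5426 - 1995) = √3431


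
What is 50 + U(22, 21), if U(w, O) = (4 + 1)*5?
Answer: 75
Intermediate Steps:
U(w, O) = 25 (U(w, O) = 5*5 = 25)
50 + U(22, 21) = 50 + 25 = 75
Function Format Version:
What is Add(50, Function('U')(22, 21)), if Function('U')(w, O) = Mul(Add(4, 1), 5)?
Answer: 75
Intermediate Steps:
Function('U')(w, O) = 25 (Function('U')(w, O) = Mul(5, 5) = 25)
Add(50, Function('U')(22, 21)) = Add(50, 25) = 75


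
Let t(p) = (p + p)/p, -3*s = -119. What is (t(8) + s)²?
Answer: 15625/9 ≈ 1736.1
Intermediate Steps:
s = 119/3 (s = -⅓*(-119) = 119/3 ≈ 39.667)
t(p) = 2 (t(p) = (2*p)/p = 2)
(t(8) + s)² = (2 + 119/3)² = (125/3)² = 15625/9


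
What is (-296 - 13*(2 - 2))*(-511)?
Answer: 151256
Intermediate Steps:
(-296 - 13*(2 - 2))*(-511) = (-296 - 13*0)*(-511) = (-296 + 0)*(-511) = -296*(-511) = 151256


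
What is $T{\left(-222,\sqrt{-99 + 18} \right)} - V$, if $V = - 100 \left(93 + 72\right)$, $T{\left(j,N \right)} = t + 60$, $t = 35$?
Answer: $16595$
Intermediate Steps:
$T{\left(j,N \right)} = 95$ ($T{\left(j,N \right)} = 35 + 60 = 95$)
$V = -16500$ ($V = \left(-100\right) 165 = -16500$)
$T{\left(-222,\sqrt{-99 + 18} \right)} - V = 95 - -16500 = 95 + 16500 = 16595$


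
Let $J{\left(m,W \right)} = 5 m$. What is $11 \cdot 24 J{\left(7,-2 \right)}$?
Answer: $9240$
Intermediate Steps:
$11 \cdot 24 J{\left(7,-2 \right)} = 11 \cdot 24 \cdot 5 \cdot 7 = 264 \cdot 35 = 9240$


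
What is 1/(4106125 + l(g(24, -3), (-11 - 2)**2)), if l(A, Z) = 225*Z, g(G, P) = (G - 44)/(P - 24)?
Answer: 1/4144150 ≈ 2.4130e-7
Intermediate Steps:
g(G, P) = (-44 + G)/(-24 + P)
1/(4106125 + l(g(24, -3), (-11 - 2)**2)) = 1/(4106125 + 225*(-11 - 2)**2) = 1/(4106125 + 225*(-13)**2) = 1/(4106125 + 225*169) = 1/(4106125 + 38025) = 1/4144150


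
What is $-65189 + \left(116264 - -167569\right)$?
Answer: $218644$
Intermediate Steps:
$-65189 + \left(116264 - -167569\right) = -65189 + \left(116264 + 167569\right) = -65189 + 283833 = 218644$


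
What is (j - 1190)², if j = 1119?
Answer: 5041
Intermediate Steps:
(j - 1190)² = (1119 - 1190)² = (-71)² = 5041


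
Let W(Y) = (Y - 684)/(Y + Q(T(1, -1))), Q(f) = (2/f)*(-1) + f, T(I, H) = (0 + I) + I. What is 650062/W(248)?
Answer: -80932719/218 ≈ -3.7125e+5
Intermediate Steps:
T(I, H) = 2*I (T(I, H) = I + I = 2*I)
Q(f) = f - 2/f (Q(f) = -2/f + f = f - 2/f)
W(Y) = (-684 + Y)/(1 + Y) (W(Y) = (Y - 684)/(Y + (2*1 - 2/(2*1))) = (-684 + Y)/(Y + (2 - 2/2)) = (-684 + Y)/(Y + (2 - 2*½)) = (-684 + Y)/(Y + (2 - 1)) = (-684 + Y)/(Y + 1) = (-684 + Y)/(1 + Y))
650062/W(248) = 650062/(((-684 + 248)/(1 + 248))) = 650062/((-436/249)) = 650062/(((1/249)*(-436))) = 650062/(-436/249) = 650062*(-249/436) = -80932719/218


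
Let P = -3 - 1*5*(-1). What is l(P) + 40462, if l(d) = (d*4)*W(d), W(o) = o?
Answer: 40478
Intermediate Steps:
P = 2 (P = -3 - 5*(-1) = -3 + 5 = 2)
l(d) = 4*d² (l(d) = (d*4)*d = (4*d)*d = 4*d²)
l(P) + 40462 = 4*2² + 40462 = 4*4 + 40462 = 16 + 40462 = 40478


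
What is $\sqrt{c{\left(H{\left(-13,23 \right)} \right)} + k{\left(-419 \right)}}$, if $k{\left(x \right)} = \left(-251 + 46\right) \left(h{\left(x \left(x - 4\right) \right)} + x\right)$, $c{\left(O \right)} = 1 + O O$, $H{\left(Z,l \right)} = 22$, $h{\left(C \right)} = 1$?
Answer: $15 \sqrt{383} \approx 293.56$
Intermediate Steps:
$c{\left(O \right)} = 1 + O^{2}$
$k{\left(x \right)} = -205 - 205 x$ ($k{\left(x \right)} = \left(-251 + 46\right) \left(1 + x\right) = - 205 \left(1 + x\right) = -205 - 205 x$)
$\sqrt{c{\left(H{\left(-13,23 \right)} \right)} + k{\left(-419 \right)}} = \sqrt{\left(1 + 22^{2}\right) - -85690} = \sqrt{\left(1 + 484\right) + \left(-205 + 85895\right)} = \sqrt{485 + 85690} = \sqrt{86175} = 15 \sqrt{383}$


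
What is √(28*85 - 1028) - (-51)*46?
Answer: 2346 + 26*√2 ≈ 2382.8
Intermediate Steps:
√(28*85 - 1028) - (-51)*46 = √(2380 - 1028) - 1*(-2346) = √1352 + 2346 = 26*√2 + 2346 = 2346 + 26*√2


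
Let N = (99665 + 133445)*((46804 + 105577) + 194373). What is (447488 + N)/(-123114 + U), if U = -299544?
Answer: -40416136214/211329 ≈ -1.9125e+5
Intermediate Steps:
N = 80831824940 (N = 233110*(152381 + 194373) = 233110*346754 = 80831824940)
(447488 + N)/(-123114 + U) = (447488 + 80831824940)/(-123114 - 299544) = 80832272428/(-422658) = 80832272428*(-1/422658) = -40416136214/211329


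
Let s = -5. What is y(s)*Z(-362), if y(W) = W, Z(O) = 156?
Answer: -780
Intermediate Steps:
y(s)*Z(-362) = -5*156 = -780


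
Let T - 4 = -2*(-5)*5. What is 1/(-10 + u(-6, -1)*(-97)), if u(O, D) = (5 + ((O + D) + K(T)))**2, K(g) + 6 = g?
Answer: -1/205262 ≈ -4.8718e-6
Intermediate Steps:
T = 54 (T = 4 - 2*(-5)*5 = 4 + 10*5 = 4 + 50 = 54)
K(g) = -6 + g
u(O, D) = (53 + D + O)**2 (u(O, D) = (5 + ((O + D) + (-6 + 54)))**2 = (5 + ((D + O) + 48))**2 = (5 + (48 + D + O))**2 = (53 + D + O)**2)
1/(-10 + u(-6, -1)*(-97)) = 1/(-10 + (53 - 1 - 6)**2*(-97)) = 1/(-10 + 46**2*(-97)) = 1/(-10 + 2116*(-97)) = 1/(-10 - 205252) = 1/(-205262) = -1/205262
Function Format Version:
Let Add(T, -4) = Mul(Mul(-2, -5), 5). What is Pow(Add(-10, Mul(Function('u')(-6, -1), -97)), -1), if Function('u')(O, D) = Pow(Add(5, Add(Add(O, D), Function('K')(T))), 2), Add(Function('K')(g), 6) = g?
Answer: Rational(-1, 205262) ≈ -4.8718e-6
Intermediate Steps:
T = 54 (T = Add(4, Mul(Mul(-2, -5), 5)) = Add(4, Mul(10, 5)) = Add(4, 50) = 54)
Function('K')(g) = Add(-6, g)
Function('u')(O, D) = Pow(Add(53, D, O), 2) (Function('u')(O, D) = Pow(Add(5, Add(Add(O, D), Add(-6, 54))), 2) = Pow(Add(5, Add(Add(D, O), 48)), 2) = Pow(Add(5, Add(48, D, O)), 2) = Pow(Add(53, D, O), 2))
Pow(Add(-10, Mul(Function('u')(-6, -1), -97)), -1) = Pow(Add(-10, Mul(Pow(Add(53, -1, -6), 2), -97)), -1) = Pow(Add(-10, Mul(Pow(46, 2), -97)), -1) = Pow(Add(-10, Mul(2116, -97)), -1) = Pow(Add(-10, -205252), -1) = Pow(-205262, -1) = Rational(-1, 205262)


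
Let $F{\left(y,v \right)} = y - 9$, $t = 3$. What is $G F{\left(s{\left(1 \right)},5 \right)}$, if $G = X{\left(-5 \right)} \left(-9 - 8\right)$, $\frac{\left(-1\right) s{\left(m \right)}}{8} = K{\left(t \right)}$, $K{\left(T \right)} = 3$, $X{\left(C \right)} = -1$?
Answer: $-561$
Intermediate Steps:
$s{\left(m \right)} = -24$ ($s{\left(m \right)} = \left(-8\right) 3 = -24$)
$G = 17$ ($G = - (-9 - 8) = \left(-1\right) \left(-17\right) = 17$)
$F{\left(y,v \right)} = -9 + y$ ($F{\left(y,v \right)} = y - 9 = -9 + y$)
$G F{\left(s{\left(1 \right)},5 \right)} = 17 \left(-9 - 24\right) = 17 \left(-33\right) = -561$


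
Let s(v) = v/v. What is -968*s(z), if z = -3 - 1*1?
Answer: -968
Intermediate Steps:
z = -4 (z = -3 - 1 = -4)
s(v) = 1
-968*s(z) = -968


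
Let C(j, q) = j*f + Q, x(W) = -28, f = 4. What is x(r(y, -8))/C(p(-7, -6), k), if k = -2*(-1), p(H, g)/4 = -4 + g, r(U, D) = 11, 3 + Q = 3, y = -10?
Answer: 7/40 ≈ 0.17500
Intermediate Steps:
Q = 0 (Q = -3 + 3 = 0)
p(H, g) = -16 + 4*g (p(H, g) = 4*(-4 + g) = -16 + 4*g)
k = 2
C(j, q) = 4*j (C(j, q) = j*4 + 0 = 4*j + 0 = 4*j)
x(r(y, -8))/C(p(-7, -6), k) = -28*1/(4*(-16 + 4*(-6))) = -28*1/(4*(-16 - 24)) = -28/(4*(-40)) = -28/(-160) = -28*(-1/160) = 7/40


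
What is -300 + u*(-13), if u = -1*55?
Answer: 415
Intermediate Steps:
u = -55
-300 + u*(-13) = -300 - 55*(-13) = -300 + 715 = 415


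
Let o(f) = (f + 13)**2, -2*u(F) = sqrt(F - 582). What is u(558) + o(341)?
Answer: 125316 - I*sqrt(6) ≈ 1.2532e+5 - 2.4495*I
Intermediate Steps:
u(F) = -sqrt(-582 + F)/2 (u(F) = -sqrt(F - 582)/2 = -sqrt(-582 + F)/2)
o(f) = (13 + f)**2
u(558) + o(341) = -sqrt(-582 + 558)/2 + (13 + 341)**2 = -I*sqrt(6) + 354**2 = -I*sqrt(6) + 125316 = 125316 - I*sqrt(6)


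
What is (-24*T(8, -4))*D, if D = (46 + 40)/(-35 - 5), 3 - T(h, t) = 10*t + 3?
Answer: 2064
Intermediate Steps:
T(h, t) = -10*t (T(h, t) = 3 - (10*t + 3) = 3 - (3 + 10*t) = 3 + (-3 - 10*t) = -10*t)
D = -43/20 (D = 86/(-40) = 86*(-1/40) = -43/20 ≈ -2.1500)
(-24*T(8, -4))*D = -(-240)*(-4)*(-43/20) = -24*40*(-43/20) = -960*(-43/20) = 2064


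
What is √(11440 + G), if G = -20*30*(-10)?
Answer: 4*√1090 ≈ 132.06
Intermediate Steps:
G = 6000 (G = -600*(-10) = 6000)
√(11440 + G) = √(11440 + 6000) = √17440 = 4*√1090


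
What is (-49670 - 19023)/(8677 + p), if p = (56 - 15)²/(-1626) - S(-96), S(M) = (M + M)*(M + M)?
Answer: 111694818/45833743 ≈ 2.4370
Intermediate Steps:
S(M) = 4*M² (S(M) = (2*M)*(2*M) = 4*M²)
p = -59942545/1626 (p = (56 - 15)²/(-1626) - 4*(-96)² = 41²*(-1/1626) - 4*9216 = 1681*(-1/1626) - 1*36864 = -1681/1626 - 36864 = -59942545/1626 ≈ -36865.)
(-49670 - 19023)/(8677 + p) = (-49670 - 19023)/(8677 - 59942545/1626) = -68693/(-45833743/1626) = -68693*(-1626/45833743) = 111694818/45833743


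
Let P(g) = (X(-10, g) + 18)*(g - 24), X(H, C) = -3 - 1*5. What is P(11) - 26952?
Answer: -27082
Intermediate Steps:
X(H, C) = -8 (X(H, C) = -3 - 5 = -8)
P(g) = -240 + 10*g (P(g) = (-8 + 18)*(g - 24) = 10*(-24 + g) = -240 + 10*g)
P(11) - 26952 = (-240 + 10*11) - 26952 = (-240 + 110) - 26952 = -130 - 26952 = -27082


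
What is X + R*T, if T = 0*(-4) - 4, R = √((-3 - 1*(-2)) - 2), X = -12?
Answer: -12 - 4*I*√3 ≈ -12.0 - 6.9282*I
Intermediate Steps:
R = I*√3 (R = √((-3 + 2) - 2) = √(-1 - 2) = √(-3) = I*√3 ≈ 1.732*I)
T = -4 (T = 0 - 4 = -4)
X + R*T = -12 + (I*√3)*(-4) = -12 - 4*I*√3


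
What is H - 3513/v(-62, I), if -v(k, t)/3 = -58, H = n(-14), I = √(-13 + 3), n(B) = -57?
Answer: -4477/58 ≈ -77.190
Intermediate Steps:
I = I*√10 (I = √(-10) = I*√10 ≈ 3.1623*I)
H = -57
v(k, t) = 174 (v(k, t) = -3*(-58) = 174)
H - 3513/v(-62, I) = -57 - 3513/174 = -57 - 1*1171/58 = -57 - 1171/58 = -4477/58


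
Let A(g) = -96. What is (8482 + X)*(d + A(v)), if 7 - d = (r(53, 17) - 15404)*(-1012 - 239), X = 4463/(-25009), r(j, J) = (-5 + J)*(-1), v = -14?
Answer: -4090877480921875/25009 ≈ -1.6358e+11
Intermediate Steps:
r(j, J) = 5 - J
X = -4463/25009 (X = 4463*(-1/25009) = -4463/25009 ≈ -0.17846)
d = -19285409 (d = 7 - ((5 - 1*17) - 15404)*(-1012 - 239) = 7 - ((5 - 17) - 15404)*(-1251) = 7 - (-12 - 15404)*(-1251) = 7 - (-15416)*(-1251) = 7 - 1*19285416 = 7 - 19285416 = -19285409)
(8482 + X)*(d + A(v)) = (8482 - 4463/25009)*(-19285409 - 96) = (212121875/25009)*(-19285505) = -4090877480921875/25009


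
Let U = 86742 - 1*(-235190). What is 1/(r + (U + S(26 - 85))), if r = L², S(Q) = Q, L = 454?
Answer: 1/527989 ≈ 1.8940e-6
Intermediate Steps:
U = 321932 (U = 86742 + 235190 = 321932)
r = 206116 (r = 454² = 206116)
1/(r + (U + S(26 - 85))) = 1/(206116 + (321932 + (26 - 85))) = 1/(206116 + (321932 - 59)) = 1/(206116 + 321873) = 1/527989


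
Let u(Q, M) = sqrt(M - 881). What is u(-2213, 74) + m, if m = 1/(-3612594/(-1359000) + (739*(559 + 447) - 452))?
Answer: 226500/168286025099 + I*sqrt(807) ≈ 1.3459e-6 + 28.408*I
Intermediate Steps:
u(Q, M) = sqrt(-881 + M)
m = 226500/168286025099 (m = 1/(-3612594*(-1/1359000) + (739*1006 - 452)) = 1/(602099/226500 + (743434 - 452)) = 1/(602099/226500 + 742982) = 1/(168286025099/226500) = 226500/168286025099 ≈ 1.3459e-6)
u(-2213, 74) + m = sqrt(-881 + 74) + 226500/168286025099 = sqrt(-807) + 226500/168286025099 = I*sqrt(807) + 226500/168286025099 = 226500/168286025099 + I*sqrt(807)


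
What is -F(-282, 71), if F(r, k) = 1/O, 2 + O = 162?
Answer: -1/160 ≈ -0.0062500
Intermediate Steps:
O = 160 (O = -2 + 162 = 160)
F(r, k) = 1/160
-F(-282, 71) = -1*1/160 = -1/160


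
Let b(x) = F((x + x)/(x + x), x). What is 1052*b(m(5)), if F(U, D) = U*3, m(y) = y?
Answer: 3156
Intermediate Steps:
F(U, D) = 3*U
b(x) = 3 (b(x) = 3*((x + x)/(x + x)) = 3*((2*x)/((2*x))) = 3*((2*x)*(1/(2*x))) = 3*1 = 3)
1052*b(m(5)) = 1052*3 = 3156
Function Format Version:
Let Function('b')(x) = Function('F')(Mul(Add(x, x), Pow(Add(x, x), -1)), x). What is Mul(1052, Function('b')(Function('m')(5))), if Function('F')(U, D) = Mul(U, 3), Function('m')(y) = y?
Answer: 3156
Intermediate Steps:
Function('F')(U, D) = Mul(3, U)
Function('b')(x) = 3 (Function('b')(x) = Mul(3, Mul(Add(x, x), Pow(Add(x, x), -1))) = Mul(3, Mul(Mul(2, x), Pow(Mul(2, x), -1))) = Mul(3, Mul(Mul(2, x), Mul(Rational(1, 2), Pow(x, -1)))) = Mul(3, 1) = 3)
Mul(1052, Function('b')(Function('m')(5))) = Mul(1052, 3) = 3156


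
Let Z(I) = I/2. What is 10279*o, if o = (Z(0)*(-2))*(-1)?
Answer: 0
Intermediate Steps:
Z(I) = I/2 (Z(I) = I*(1/2) = I/2)
o = 0 (o = (((1/2)*0)*(-2))*(-1) = (0*(-2))*(-1) = 0*(-1) = 0)
10279*o = 10279*0 = 0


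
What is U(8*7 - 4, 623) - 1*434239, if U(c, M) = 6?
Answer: -434233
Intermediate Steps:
U(8*7 - 4, 623) - 1*434239 = 6 - 1*434239 = 6 - 434239 = -434233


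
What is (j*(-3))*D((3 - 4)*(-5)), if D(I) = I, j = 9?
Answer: -135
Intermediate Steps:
(j*(-3))*D((3 - 4)*(-5)) = (9*(-3))*((3 - 4)*(-5)) = -(-27)*(-5) = -27*5 = -135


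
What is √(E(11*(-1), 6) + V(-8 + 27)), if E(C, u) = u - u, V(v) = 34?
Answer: √34 ≈ 5.8309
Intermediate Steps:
E(C, u) = 0
√(E(11*(-1), 6) + V(-8 + 27)) = √(0 + 34) = √34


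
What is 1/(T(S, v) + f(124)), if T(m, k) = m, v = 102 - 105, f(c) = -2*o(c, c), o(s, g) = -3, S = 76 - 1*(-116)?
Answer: 1/198 ≈ 0.0050505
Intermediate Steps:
S = 192 (S = 76 + 116 = 192)
f(c) = 6 (f(c) = -2*(-3) = 6)
v = -3
1/(T(S, v) + f(124)) = 1/(192 + 6) = 1/198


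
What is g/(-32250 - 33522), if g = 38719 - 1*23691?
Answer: -3757/16443 ≈ -0.22849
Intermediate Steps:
g = 15028 (g = 38719 - 23691 = 15028)
g/(-32250 - 33522) = 15028/(-32250 - 33522) = 15028/(-65772) = 15028*(-1/65772) = -3757/16443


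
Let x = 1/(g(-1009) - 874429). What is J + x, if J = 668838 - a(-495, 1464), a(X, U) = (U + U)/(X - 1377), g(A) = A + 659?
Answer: 7606128465586/11372127 ≈ 6.6884e+5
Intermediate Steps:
g(A) = 659 + A
a(X, U) = 2*U/(-1377 + X) (a(X, U) = (2*U)/(-1377 + X) = 2*U/(-1377 + X))
x = -1/874779 (x = 1/((659 - 1009) - 874429) = 1/(-350 - 874429) = 1/(-874779) = -1/874779 ≈ -1.1431e-6)
J = 26084743/39 (J = 668838 - 2*1464/(-1377 - 495) = 668838 - 2*1464/(-1872) = 668838 - 2*1464*(-1)/1872 = 668838 - 1*(-61/39) = 668838 + 61/39 = 26084743/39 ≈ 6.6884e+5)
J + x = 26084743/39 - 1/874779 = 7606128465586/11372127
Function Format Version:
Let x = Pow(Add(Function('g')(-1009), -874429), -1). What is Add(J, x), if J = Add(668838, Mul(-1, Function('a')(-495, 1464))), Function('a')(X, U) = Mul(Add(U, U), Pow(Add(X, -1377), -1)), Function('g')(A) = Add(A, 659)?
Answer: Rational(7606128465586, 11372127) ≈ 6.6884e+5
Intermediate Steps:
Function('g')(A) = Add(659, A)
Function('a')(X, U) = Mul(2, U, Pow(Add(-1377, X), -1)) (Function('a')(X, U) = Mul(Mul(2, U), Pow(Add(-1377, X), -1)) = Mul(2, U, Pow(Add(-1377, X), -1)))
x = Rational(-1, 874779) (x = Pow(Add(Add(659, -1009), -874429), -1) = Pow(Add(-350, -874429), -1) = Pow(-874779, -1) = Rational(-1, 874779) ≈ -1.1431e-6)
J = Rational(26084743, 39) (J = Add(668838, Mul(-1, Mul(2, 1464, Pow(Add(-1377, -495), -1)))) = Add(668838, Mul(-1, Mul(2, 1464, Pow(-1872, -1)))) = Add(668838, Mul(-1, Mul(2, 1464, Rational(-1, 1872)))) = Add(668838, Mul(-1, Rational(-61, 39))) = Add(668838, Rational(61, 39)) = Rational(26084743, 39) ≈ 6.6884e+5)
Add(J, x) = Add(Rational(26084743, 39), Rational(-1, 874779)) = Rational(7606128465586, 11372127)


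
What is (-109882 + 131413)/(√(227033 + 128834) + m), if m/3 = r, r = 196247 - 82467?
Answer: 7349391540/116512639733 - 21531*√355867/116512639733 ≈ 0.062968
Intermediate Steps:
r = 113780
m = 341340 (m = 3*113780 = 341340)
(-109882 + 131413)/(√(227033 + 128834) + m) = (-109882 + 131413)/(√(227033 + 128834) + 341340) = 21531/(√355867 + 341340) = 21531/(341340 + √355867)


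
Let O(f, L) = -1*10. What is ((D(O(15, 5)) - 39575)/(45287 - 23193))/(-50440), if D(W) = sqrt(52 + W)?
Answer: 7915/222884272 - sqrt(42)/1114421360 ≈ 3.5506e-5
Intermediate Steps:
O(f, L) = -10
((D(O(15, 5)) - 39575)/(45287 - 23193))/(-50440) = ((sqrt(52 - 10) - 39575)/(45287 - 23193))/(-50440) = ((sqrt(42) - 39575)/22094)*(-1/50440) = ((-39575 + sqrt(42))*(1/22094))*(-1/50440) = (-39575/22094 + sqrt(42)/22094)*(-1/50440) = 7915/222884272 - sqrt(42)/1114421360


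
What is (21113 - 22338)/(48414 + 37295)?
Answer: -1225/85709 ≈ -0.014293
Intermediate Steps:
(21113 - 22338)/(48414 + 37295) = -1225/85709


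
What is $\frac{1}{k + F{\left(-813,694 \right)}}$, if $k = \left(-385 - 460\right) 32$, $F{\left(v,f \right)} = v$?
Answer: $- \frac{1}{27853} \approx -3.5903 \cdot 10^{-5}$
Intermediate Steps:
$k = -27040$ ($k = \left(-845\right) 32 = -27040$)
$\frac{1}{k + F{\left(-813,694 \right)}} = \frac{1}{-27040 - 813} = \frac{1}{-27853} = - \frac{1}{27853}$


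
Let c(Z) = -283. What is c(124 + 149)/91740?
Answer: -283/91740 ≈ -0.0030848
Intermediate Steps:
c(124 + 149)/91740 = -283/91740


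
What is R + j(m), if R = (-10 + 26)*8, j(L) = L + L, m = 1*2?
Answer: 132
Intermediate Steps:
m = 2
j(L) = 2*L
R = 128 (R = 16*8 = 128)
R + j(m) = 128 + 2*2 = 128 + 4 = 132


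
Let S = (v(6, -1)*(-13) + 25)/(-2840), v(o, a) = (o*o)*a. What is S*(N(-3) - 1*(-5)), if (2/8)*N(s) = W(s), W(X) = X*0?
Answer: -493/568 ≈ -0.86796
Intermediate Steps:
v(o, a) = a*o**2 (v(o, a) = o**2*a = a*o**2)
W(X) = 0
N(s) = 0 (N(s) = 4*0 = 0)
S = -493/2840 (S = (-1*6**2*(-13) + 25)/(-2840) = (-1*36*(-13) + 25)*(-1/2840) = (-36*(-13) + 25)*(-1/2840) = (468 + 25)*(-1/2840) = 493*(-1/2840) = -493/2840 ≈ -0.17359)
S*(N(-3) - 1*(-5)) = -493*(0 - 1*(-5))/2840 = -493*(0 + 5)/2840 = -493/2840*5 = -493/568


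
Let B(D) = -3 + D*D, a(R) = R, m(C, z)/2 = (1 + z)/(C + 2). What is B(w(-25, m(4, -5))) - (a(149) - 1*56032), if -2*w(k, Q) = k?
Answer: 224145/4 ≈ 56036.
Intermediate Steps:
m(C, z) = 2*(1 + z)/(2 + C) (m(C, z) = 2*((1 + z)/(C + 2)) = 2*((1 + z)/(2 + C)) = 2*(1 + z)/(2 + C))
w(k, Q) = -k/2
B(D) = -3 + D²
B(w(-25, m(4, -5))) - (a(149) - 1*56032) = (-3 + (-½*(-25))²) - (149 - 1*56032) = (-3 + (25/2)²) - (149 - 56032) = (-3 + 625/4) - 1*(-55883) = 613/4 + 55883 = 224145/4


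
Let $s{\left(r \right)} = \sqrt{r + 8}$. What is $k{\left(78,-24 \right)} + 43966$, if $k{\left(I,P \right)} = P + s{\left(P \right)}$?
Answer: $43942 + 4 i \approx 43942.0 + 4.0 i$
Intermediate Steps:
$s{\left(r \right)} = \sqrt{8 + r}$
$k{\left(I,P \right)} = P + \sqrt{8 + P}$
$k{\left(78,-24 \right)} + 43966 = \left(-24 + \sqrt{8 - 24}\right) + 43966 = \left(-24 + \sqrt{-16}\right) + 43966 = \left(-24 + 4 i\right) + 43966 = 43942 + 4 i$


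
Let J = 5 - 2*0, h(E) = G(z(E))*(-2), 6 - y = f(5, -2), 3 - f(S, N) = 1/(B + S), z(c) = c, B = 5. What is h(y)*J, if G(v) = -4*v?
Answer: 124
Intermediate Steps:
f(S, N) = 3 - 1/(5 + S)
y = 31/10 (y = 6 - (14 + 3*5)/(5 + 5) = 6 - (14 + 15)/10 = 6 - 29/10 = 31/10 ≈ 3.1000)
h(E) = 8*E (h(E) = -4*E*(-2) = 8*E)
J = 5 (J = 5 + 0 = 5)
h(y)*J = (8*(31/10))*5 = (124/5)*5 = 124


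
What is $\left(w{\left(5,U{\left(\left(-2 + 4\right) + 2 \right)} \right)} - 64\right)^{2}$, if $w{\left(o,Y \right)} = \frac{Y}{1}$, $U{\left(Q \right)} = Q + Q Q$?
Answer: $1936$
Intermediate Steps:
$U{\left(Q \right)} = Q + Q^{2}$
$w{\left(o,Y \right)} = Y$ ($w{\left(o,Y \right)} = Y 1 = Y$)
$\left(w{\left(5,U{\left(\left(-2 + 4\right) + 2 \right)} \right)} - 64\right)^{2} = \left(\left(\left(-2 + 4\right) + 2\right) \left(1 + \left(\left(-2 + 4\right) + 2\right)\right) - 64\right)^{2} = \left(\left(2 + 2\right) \left(1 + \left(2 + 2\right)\right) - 64\right)^{2} = \left(4 \left(1 + 4\right) - 64\right)^{2} = \left(4 \cdot 5 - 64\right)^{2} = \left(20 - 64\right)^{2} = \left(-44\right)^{2} = 1936$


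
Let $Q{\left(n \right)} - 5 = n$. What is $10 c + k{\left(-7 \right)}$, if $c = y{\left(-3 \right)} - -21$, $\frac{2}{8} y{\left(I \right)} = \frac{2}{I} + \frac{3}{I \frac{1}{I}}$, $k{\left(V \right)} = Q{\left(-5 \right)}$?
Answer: $\frac{910}{3} \approx 303.33$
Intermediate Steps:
$Q{\left(n \right)} = 5 + n$
$k{\left(V \right)} = 0$ ($k{\left(V \right)} = 5 - 5 = 0$)
$y{\left(I \right)} = 12 + \frac{8}{I}$ ($y{\left(I \right)} = 4 \left(\frac{2}{I} + \frac{3}{I \frac{1}{I}}\right) = 4 \left(\frac{2}{I} + \frac{3}{1}\right) = 4 \left(\frac{2}{I} + 3 \cdot 1\right) = 4 \left(\frac{2}{I} + 3\right) = 4 \left(3 + \frac{2}{I}\right) = 12 + \frac{8}{I}$)
$c = \frac{91}{3}$ ($c = \left(12 + \frac{8}{-3}\right) - -21 = \left(12 + 8 \left(- \frac{1}{3}\right)\right) + 21 = \left(12 - \frac{8}{3}\right) + 21 = \frac{28}{3} + 21 = \frac{91}{3} \approx 30.333$)
$10 c + k{\left(-7 \right)} = 10 \cdot \frac{91}{3} + 0 = \frac{910}{3} + 0 = \frac{910}{3}$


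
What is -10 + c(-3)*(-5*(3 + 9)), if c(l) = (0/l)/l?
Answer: -10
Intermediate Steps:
c(l) = 0 (c(l) = 0/l = 0)
-10 + c(-3)*(-5*(3 + 9)) = -10 + 0*(-5*(3 + 9)) = -10 + 0*(-5*12) = -10 + 0*(-60) = -10 + 0 = -10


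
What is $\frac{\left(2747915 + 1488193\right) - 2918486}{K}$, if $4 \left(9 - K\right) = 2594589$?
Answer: $- \frac{5270488}{2594553} \approx -2.0314$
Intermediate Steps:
$K = - \frac{2594553}{4}$ ($K = 9 - \frac{2594589}{4} = - \frac{2594553}{4} \approx -6.4864 \cdot 10^{5}$)
$\frac{\left(2747915 + 1488193\right) - 2918486}{K} = \frac{\left(2747915 + 1488193\right) - 2918486}{- \frac{2594553}{4}} = \left(4236108 - 2918486\right) \left(- \frac{4}{2594553}\right) = 1317622 \left(- \frac{4}{2594553}\right) = - \frac{5270488}{2594553}$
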